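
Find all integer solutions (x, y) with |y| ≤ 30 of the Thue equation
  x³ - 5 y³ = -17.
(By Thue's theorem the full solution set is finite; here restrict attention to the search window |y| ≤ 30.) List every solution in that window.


The equation is x³ - 5y³ = -17. For fixed y, x³ = 5·y³ − 17, so a solution requires the RHS to be a perfect cube.
Strategy: iterate y from -30 to 30, compute RHS = 5·y³ − 17, and check whether it is a (positive or negative) perfect cube.
Check small values of y:
  y = 0: RHS = -17 is not a perfect cube.
  y = 1: RHS = -12 is not a perfect cube.
  y = -1: RHS = -22 is not a perfect cube.
  y = 2: RHS = 23 is not a perfect cube.
  y = -2: RHS = -57 is not a perfect cube.
  y = 3: RHS = 118 is not a perfect cube.
  y = -3: RHS = -152 is not a perfect cube.
Continuing the search up to |y| = 30 finds no solutions either.
No (x, y) in the scanned range satisfies the equation.

No integer solutions with |y| ≤ 30.


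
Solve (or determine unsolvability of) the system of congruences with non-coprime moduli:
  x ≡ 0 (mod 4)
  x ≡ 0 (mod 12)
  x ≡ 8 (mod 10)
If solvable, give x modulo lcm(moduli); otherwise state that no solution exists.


Moduli 4, 12, 10 are not pairwise coprime, so CRT works modulo lcm(m_i) when all pairwise compatibility conditions hold.
Pairwise compatibility: gcd(m_i, m_j) must divide a_i - a_j for every pair.
Merge one congruence at a time:
  Start: x ≡ 0 (mod 4).
  Combine with x ≡ 0 (mod 12): gcd(4, 12) = 4; 0 - 0 = 0, which IS divisible by 4, so compatible.
    Write x = 0 + 4·t and substitute into x ≡ 0 (mod 12): 4·t ≡ 0 − 0 = 0 (mod 12).
    Divide the congruence (and modulus) by g = 4: 1·t ≡ 0 (mod 3).
    So t ≡ 0 (mod 3).
    Then x = 0 + 4·0 = 0, valid modulo lcm(4, 12) = 12: x ≡ 0 (mod 12).
  Combine with x ≡ 8 (mod 10): gcd(12, 10) = 2; 8 - 0 = 8, which IS divisible by 2, so compatible.
    Write x = 0 + 12·t and substitute into x ≡ 8 (mod 10): 12·t ≡ 8 − 0 = 8 (mod 10).
    Divide the congruence (and modulus) by g = 2: 6·t ≡ 4 (mod 5).
    Reduce coefficients mod 5: 1·t ≡ 4 (mod 5).
    So t ≡ 4 (mod 5).
    Then x = 0 + 12·4 = 48, valid modulo lcm(12, 10) = 60: x ≡ 48 (mod 60).
Verify: 48 mod 4 = 0, 48 mod 12 = 0, 48 mod 10 = 8.

x ≡ 48 (mod 60).


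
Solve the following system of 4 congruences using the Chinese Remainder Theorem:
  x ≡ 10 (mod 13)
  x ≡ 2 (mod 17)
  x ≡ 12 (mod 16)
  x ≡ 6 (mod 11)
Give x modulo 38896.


Product of moduli M = 13 · 17 · 16 · 11 = 38896.
Merge one congruence at a time:
  Start: x ≡ 10 (mod 13).
  Combine with x ≡ 2 (mod 17); new modulus lcm = 221.
    Write x = 10 + 13·t and substitute into x ≡ 2 (mod 17): 13·t ≡ 2 − 10 = -8 (mod 17).
    Reduce coefficients mod 17: 13·t ≡ 9 (mod 17).
    The inverse of 13 mod 17 is 4 (since 13·4 = 52 = 3·17 + 1), so t ≡ 4·9 = 36 ≡ 2 (mod 17).
    Then x = 10 + 13·2 = 36, valid modulo lcm(13, 17) = 221: x ≡ 36 (mod 221).
  Combine with x ≡ 12 (mod 16); new modulus lcm = 3536.
    Write x = 36 + 221·t and substitute into x ≡ 12 (mod 16): 221·t ≡ 12 − 36 = -24 (mod 16).
    Reduce coefficients mod 16: 13·t ≡ 8 (mod 16).
    The inverse of 13 mod 16 is 5 (since 13·5 = 65 = 4·16 + 1), so t ≡ 5·8 = 40 ≡ 8 (mod 16).
    Then x = 36 + 221·8 = 1804, valid modulo lcm(221, 16) = 3536: x ≡ 1804 (mod 3536).
  Combine with x ≡ 6 (mod 11); new modulus lcm = 38896.
    Write x = 1804 + 3536·t and substitute into x ≡ 6 (mod 11): 3536·t ≡ 6 − 1804 = -1798 (mod 11).
    Reduce coefficients mod 11: 5·t ≡ 6 (mod 11).
    The inverse of 5 mod 11 is 9 (since 5·9 = 45 = 4·11 + 1), so t ≡ 9·6 = 54 ≡ 10 (mod 11).
    Then x = 1804 + 3536·10 = 37164, valid modulo lcm(3536, 11) = 38896: x ≡ 37164 (mod 38896).
Verify against each original: 37164 mod 13 = 10, 37164 mod 17 = 2, 37164 mod 16 = 12, 37164 mod 11 = 6.

x ≡ 37164 (mod 38896).


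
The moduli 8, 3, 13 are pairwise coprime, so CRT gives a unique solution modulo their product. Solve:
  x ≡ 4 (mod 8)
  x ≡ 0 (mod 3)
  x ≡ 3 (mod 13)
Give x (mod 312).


Moduli 8, 3, 13 are pairwise coprime; by CRT there is a unique solution modulo M = 8 · 3 · 13 = 312.
Solve pairwise, accumulating the modulus:
  Start with x ≡ 4 (mod 8).
  Combine with x ≡ 0 (mod 3): since gcd(8, 3) = 1, we get a unique residue mod 24.
    Write x = 4 + 8·t and substitute into x ≡ 0 (mod 3): 8·t ≡ 0 − 4 = -4 (mod 3).
    Reduce coefficients mod 3: 2·t ≡ 2 (mod 3).
    The inverse of 2 mod 3 is 2 (since 2·2 = 4 = 1·3 + 1), so t ≡ 2·2 = 4 ≡ 1 (mod 3).
    Then x = 4 + 8·1 = 12, valid modulo lcm(8, 3) = 24: x ≡ 12 (mod 24).
  Combine with x ≡ 3 (mod 13): since gcd(24, 13) = 1, we get a unique residue mod 312.
    Write x = 12 + 24·t and substitute into x ≡ 3 (mod 13): 24·t ≡ 3 − 12 = -9 (mod 13).
    Reduce coefficients mod 13: 11·t ≡ 4 (mod 13).
    The inverse of 11 mod 13 is 6 (since 11·6 = 66 = 5·13 + 1), so t ≡ 6·4 = 24 ≡ 11 (mod 13).
    Then x = 12 + 24·11 = 276, valid modulo lcm(24, 13) = 312: x ≡ 276 (mod 312).
Verify: 276 mod 8 = 4 ✓, 276 mod 3 = 0 ✓, 276 mod 13 = 3 ✓.

x ≡ 276 (mod 312).


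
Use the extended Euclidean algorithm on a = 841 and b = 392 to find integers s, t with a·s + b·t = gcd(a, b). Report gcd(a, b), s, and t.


Euclidean algorithm on (841, 392) — divide until remainder is 0:
  841 = 2 · 392 + 57
  392 = 6 · 57 + 50
  57 = 1 · 50 + 7
  50 = 7 · 7 + 1
  7 = 7 · 1 + 0
gcd(841, 392) = 1.
Track Bezout coefficients alongside the remainders: start with r₀ = 841 = a·1 + b·0 (s = 1, t = 0) and r₁ = 392 = a·0 + b·1 (s = 0, t = 1); each new remainder r_{k+1} = r_{k-1} − q_k·r_k inherits s_{k+1} = s_{k-1} − q_k·s_k, t_{k+1} = t_{k-1} − q_k·t_k, so r_k = a·s_k + b·t_k at every step:
  q = 2: r = 57, s = 1 − 2·0 = 1, t = 0 − 2·1 = -2  (check: 841·1 + 392·(-2) = 57)
  q = 6: r = 50, s = 0 − 6·1 = -6, t = 1 − 6·(-2) = 13  (check: 841·(-6) + 392·13 = 50)
  q = 1: r = 7, s = 1 − 1·(-6) = 7, t = -2 − 1·13 = -15  (check: 841·7 + 392·(-15) = 7)
  q = 7: r = 1, s = -6 − 7·7 = -55, t = 13 − 7·(-15) = 118  (check: 841·(-55) + 392·118 = 1)
The row with r = 1 (the gcd) gives the Bezout coefficients s = -55, t = 118.
Result: 841 · (-55) + 392 · (118) = 1.

gcd(841, 392) = 1; s = -55, t = 118 (check: 841·(-55) + 392·118 = 1).


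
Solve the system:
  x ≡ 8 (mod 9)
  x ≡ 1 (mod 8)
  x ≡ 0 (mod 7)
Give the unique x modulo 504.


Moduli 9, 8, 7 are pairwise coprime; by CRT there is a unique solution modulo M = 9 · 8 · 7 = 504.
Solve pairwise, accumulating the modulus:
  Start with x ≡ 8 (mod 9).
  Combine with x ≡ 1 (mod 8): since gcd(9, 8) = 1, we get a unique residue mod 72.
    Write x = 8 + 9·t and substitute into x ≡ 1 (mod 8): 9·t ≡ 1 − 8 = -7 (mod 8).
    Reduce coefficients mod 8: 1·t ≡ 1 (mod 8).
    So t ≡ 1 (mod 8).
    Then x = 8 + 9·1 = 17, valid modulo lcm(9, 8) = 72: x ≡ 17 (mod 72).
  Combine with x ≡ 0 (mod 7): since gcd(72, 7) = 1, we get a unique residue mod 504.
    Write x = 17 + 72·t and substitute into x ≡ 0 (mod 7): 72·t ≡ 0 − 17 = -17 (mod 7).
    Reduce coefficients mod 7: 2·t ≡ 4 (mod 7).
    The inverse of 2 mod 7 is 4 (since 2·4 = 8 = 1·7 + 1), so t ≡ 4·4 = 16 ≡ 2 (mod 7).
    Then x = 17 + 72·2 = 161, valid modulo lcm(72, 7) = 504: x ≡ 161 (mod 504).
Verify: 161 mod 9 = 8 ✓, 161 mod 8 = 1 ✓, 161 mod 7 = 0 ✓.

x ≡ 161 (mod 504).


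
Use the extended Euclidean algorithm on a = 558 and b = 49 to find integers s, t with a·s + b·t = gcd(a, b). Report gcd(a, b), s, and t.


Euclidean algorithm on (558, 49) — divide until remainder is 0:
  558 = 11 · 49 + 19
  49 = 2 · 19 + 11
  19 = 1 · 11 + 8
  11 = 1 · 8 + 3
  8 = 2 · 3 + 2
  3 = 1 · 2 + 1
  2 = 2 · 1 + 0
gcd(558, 49) = 1.
Track Bezout coefficients alongside the remainders: start with r₀ = 558 = a·1 + b·0 (s = 1, t = 0) and r₁ = 49 = a·0 + b·1 (s = 0, t = 1); each new remainder r_{k+1} = r_{k-1} − q_k·r_k inherits s_{k+1} = s_{k-1} − q_k·s_k, t_{k+1} = t_{k-1} − q_k·t_k, so r_k = a·s_k + b·t_k at every step:
  q = 11: r = 19, s = 1 − 11·0 = 1, t = 0 − 11·1 = -11  (check: 558·1 + 49·(-11) = 19)
  q = 2: r = 11, s = 0 − 2·1 = -2, t = 1 − 2·(-11) = 23  (check: 558·(-2) + 49·23 = 11)
  q = 1: r = 8, s = 1 − 1·(-2) = 3, t = -11 − 1·23 = -34  (check: 558·3 + 49·(-34) = 8)
  q = 1: r = 3, s = -2 − 1·3 = -5, t = 23 − 1·(-34) = 57  (check: 558·(-5) + 49·57 = 3)
  q = 2: r = 2, s = 3 − 2·(-5) = 13, t = -34 − 2·57 = -148  (check: 558·13 + 49·(-148) = 2)
  q = 1: r = 1, s = -5 − 1·13 = -18, t = 57 − 1·(-148) = 205  (check: 558·(-18) + 49·205 = 1)
The row with r = 1 (the gcd) gives the Bezout coefficients s = -18, t = 205.
Result: 558 · (-18) + 49 · (205) = 1.

gcd(558, 49) = 1; s = -18, t = 205 (check: 558·(-18) + 49·205 = 1).


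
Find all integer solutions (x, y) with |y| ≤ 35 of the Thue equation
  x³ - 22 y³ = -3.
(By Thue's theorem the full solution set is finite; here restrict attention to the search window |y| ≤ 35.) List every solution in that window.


The equation is x³ - 22y³ = -3. For fixed y, x³ = 22·y³ − 3, so a solution requires the RHS to be a perfect cube.
Strategy: iterate y from -35 to 35, compute RHS = 22·y³ − 3, and check whether it is a (positive or negative) perfect cube.
Check small values of y:
  y = 0: RHS = -3 is not a perfect cube.
  y = 1: RHS = 19 is not a perfect cube.
  y = -1: RHS = -25 is not a perfect cube.
  y = 2: RHS = 173 is not a perfect cube.
  y = -2: RHS = -179 is not a perfect cube.
  y = 3: RHS = 591 is not a perfect cube.
  y = -3: RHS = -597 is not a perfect cube.
Continuing the search up to |y| = 35 finds no solutions either.
No (x, y) in the scanned range satisfies the equation.

No integer solutions with |y| ≤ 35.


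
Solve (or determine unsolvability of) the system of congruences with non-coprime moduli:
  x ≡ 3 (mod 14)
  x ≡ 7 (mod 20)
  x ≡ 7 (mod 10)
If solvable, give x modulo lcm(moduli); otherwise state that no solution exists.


Moduli 14, 20, 10 are not pairwise coprime, so CRT works modulo lcm(m_i) when all pairwise compatibility conditions hold.
Pairwise compatibility: gcd(m_i, m_j) must divide a_i - a_j for every pair.
Merge one congruence at a time:
  Start: x ≡ 3 (mod 14).
  Combine with x ≡ 7 (mod 20): gcd(14, 20) = 2; 7 - 3 = 4, which IS divisible by 2, so compatible.
    Write x = 3 + 14·t and substitute into x ≡ 7 (mod 20): 14·t ≡ 7 − 3 = 4 (mod 20).
    Divide the congruence (and modulus) by g = 2: 7·t ≡ 2 (mod 10).
    The inverse of 7 mod 10 is 3 (since 7·3 = 21 = 2·10 + 1), so t ≡ 3·2 = 6 ≡ 6 (mod 10).
    Then x = 3 + 14·6 = 87, valid modulo lcm(14, 20) = 140: x ≡ 87 (mod 140).
  Combine with x ≡ 7 (mod 10): gcd(140, 10) = 10; 7 - 87 = -80, which IS divisible by 10, so compatible.
    Write x = 87 + 140·t and substitute into x ≡ 7 (mod 10): 140·t ≡ 7 − 87 = -80 (mod 10).
    Divide the congruence (and modulus) by g = 10: 14·t ≡ -8 (mod 1).
    Modulo 1 every t works; take t = 0.
    Then x = 87 + 140·0 = 87, valid modulo lcm(140, 10) = 140: x ≡ 87 (mod 140).
Verify: 87 mod 14 = 3, 87 mod 20 = 7, 87 mod 10 = 7.

x ≡ 87 (mod 140).


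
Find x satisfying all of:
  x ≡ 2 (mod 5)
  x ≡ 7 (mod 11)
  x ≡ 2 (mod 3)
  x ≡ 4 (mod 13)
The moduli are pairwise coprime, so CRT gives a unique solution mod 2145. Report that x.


Product of moduli M = 5 · 11 · 3 · 13 = 2145.
Merge one congruence at a time:
  Start: x ≡ 2 (mod 5).
  Combine with x ≡ 7 (mod 11); new modulus lcm = 55.
    Write x = 2 + 5·t and substitute into x ≡ 7 (mod 11): 5·t ≡ 7 − 2 = 5 (mod 11).
    The inverse of 5 mod 11 is 9 (since 5·9 = 45 = 4·11 + 1), so t ≡ 9·5 = 45 ≡ 1 (mod 11).
    Then x = 2 + 5·1 = 7, valid modulo lcm(5, 11) = 55: x ≡ 7 (mod 55).
  Combine with x ≡ 2 (mod 3); new modulus lcm = 165.
    Write x = 7 + 55·t and substitute into x ≡ 2 (mod 3): 55·t ≡ 2 − 7 = -5 (mod 3).
    Reduce coefficients mod 3: 1·t ≡ 1 (mod 3).
    So t ≡ 1 (mod 3).
    Then x = 7 + 55·1 = 62, valid modulo lcm(55, 3) = 165: x ≡ 62 (mod 165).
  Combine with x ≡ 4 (mod 13); new modulus lcm = 2145.
    Write x = 62 + 165·t and substitute into x ≡ 4 (mod 13): 165·t ≡ 4 − 62 = -58 (mod 13).
    Reduce coefficients mod 13: 9·t ≡ 7 (mod 13).
    The inverse of 9 mod 13 is 3 (since 9·3 = 27 = 2·13 + 1), so t ≡ 3·7 = 21 ≡ 8 (mod 13).
    Then x = 62 + 165·8 = 1382, valid modulo lcm(165, 13) = 2145: x ≡ 1382 (mod 2145).
Verify against each original: 1382 mod 5 = 2, 1382 mod 11 = 7, 1382 mod 3 = 2, 1382 mod 13 = 4.

x ≡ 1382 (mod 2145).


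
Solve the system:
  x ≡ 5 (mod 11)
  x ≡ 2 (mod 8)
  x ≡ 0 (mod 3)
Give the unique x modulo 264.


Moduli 11, 8, 3 are pairwise coprime; by CRT there is a unique solution modulo M = 11 · 8 · 3 = 264.
Solve pairwise, accumulating the modulus:
  Start with x ≡ 5 (mod 11).
  Combine with x ≡ 2 (mod 8): since gcd(11, 8) = 1, we get a unique residue mod 88.
    Write x = 5 + 11·t and substitute into x ≡ 2 (mod 8): 11·t ≡ 2 − 5 = -3 (mod 8).
    Reduce coefficients mod 8: 3·t ≡ 5 (mod 8).
    The inverse of 3 mod 8 is 3 (since 3·3 = 9 = 1·8 + 1), so t ≡ 3·5 = 15 ≡ 7 (mod 8).
    Then x = 5 + 11·7 = 82, valid modulo lcm(11, 8) = 88: x ≡ 82 (mod 88).
  Combine with x ≡ 0 (mod 3): since gcd(88, 3) = 1, we get a unique residue mod 264.
    Write x = 82 + 88·t and substitute into x ≡ 0 (mod 3): 88·t ≡ 0 − 82 = -82 (mod 3).
    Reduce coefficients mod 3: 1·t ≡ 2 (mod 3).
    So t ≡ 2 (mod 3).
    Then x = 82 + 88·2 = 258, valid modulo lcm(88, 3) = 264: x ≡ 258 (mod 264).
Verify: 258 mod 11 = 5 ✓, 258 mod 8 = 2 ✓, 258 mod 3 = 0 ✓.

x ≡ 258 (mod 264).


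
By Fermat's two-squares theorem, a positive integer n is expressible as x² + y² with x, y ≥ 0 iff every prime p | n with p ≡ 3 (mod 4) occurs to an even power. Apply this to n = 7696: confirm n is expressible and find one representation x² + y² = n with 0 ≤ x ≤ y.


Step 1: Factor n = 7696 = 2^4 · 13 · 37.
Step 2: Check the mod-4 condition on each prime factor: 2 = 2 (special); 13 ≡ 1 (mod 4), exponent 1; 37 ≡ 1 (mod 4), exponent 1.
All primes ≡ 3 (mod 4) appear to even exponent (or don't appear), so by the two-squares theorem n IS expressible as a sum of two squares.
Step 3: Build a representation. Group n = k² · m with k = 4 and m = 13 · 37 = 481 (a product of primes ≡ 1 (mod 4)); a representation of m scales to one of n via (k·x)² + (k·y)² = k²(x² + y²). Each prime p ≡ 1 (mod 4) is itself a sum of two squares; find a² by testing p − a² for a perfect square:
  13: 13 − 1² = 12, 13 − 2² = 9 = 3² ⇒ 13 = 2² + 3².
  37: 37 − 1² = 36 = 6² ⇒ 37 = 1² + 6².
  Combine using the Brahmagupta–Fibonacci identity (a² + b²)(c² + d²) = (ac − bd)² + (ad + bc)² = (ac + bd)² + (ad − bc)²:
  13 · 37 = 481: from (2² + 3²)(1² + 6²), take (2·1 − 3·6, 2·6 + 3·1) = (2 − 18, 12 + 3) = (-16, 15); dropping signs (only squares matter) gives (16, 15); check 16² + 15² = 256 + 225 = 481 ✓.
  Scale by k = 4: (4·16, 4·15) = (64, 60).
Step 4: Order so x ≤ y and verify: 60² + 64² = 3600 + 4096 = 7696 = n. ✓

n = 7696 = 60² + 64² (one valid representation with x ≤ y).


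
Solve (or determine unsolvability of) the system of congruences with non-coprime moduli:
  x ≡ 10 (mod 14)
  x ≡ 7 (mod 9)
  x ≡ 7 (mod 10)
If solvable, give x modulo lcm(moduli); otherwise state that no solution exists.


Moduli 14, 9, 10 are not pairwise coprime, so CRT works modulo lcm(m_i) when all pairwise compatibility conditions hold.
Pairwise compatibility: gcd(m_i, m_j) must divide a_i - a_j for every pair.
Merge one congruence at a time:
  Start: x ≡ 10 (mod 14).
  Combine with x ≡ 7 (mod 9): gcd(14, 9) = 1; 7 - 10 = -3, which IS divisible by 1, so compatible.
    Write x = 10 + 14·t and substitute into x ≡ 7 (mod 9): 14·t ≡ 7 − 10 = -3 (mod 9).
    Reduce coefficients mod 9: 5·t ≡ 6 (mod 9).
    The inverse of 5 mod 9 is 2 (since 5·2 = 10 = 1·9 + 1), so t ≡ 2·6 = 12 ≡ 3 (mod 9).
    Then x = 10 + 14·3 = 52, valid modulo lcm(14, 9) = 126: x ≡ 52 (mod 126).
  Combine with x ≡ 7 (mod 10): gcd(126, 10) = 2, and 7 - 52 = -45 is NOT divisible by 2.
    ⇒ system is inconsistent (no integer solution).

No solution (the system is inconsistent).


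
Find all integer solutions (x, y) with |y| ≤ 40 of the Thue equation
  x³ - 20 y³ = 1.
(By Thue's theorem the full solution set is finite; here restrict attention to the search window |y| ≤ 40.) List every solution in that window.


The equation is x³ - 20y³ = 1. For fixed y, x³ = 20·y³ + 1, so a solution requires the RHS to be a perfect cube.
Strategy: iterate y from -40 to 40, compute RHS = 20·y³ + 1, and check whether it is a (positive or negative) perfect cube.
Check small values of y:
  y = 0: RHS = 1 = (1)³ ⇒ x = 1 works.
  y = 1: RHS = 21 is not a perfect cube.
  y = -1: RHS = -19 is not a perfect cube.
  y = 2: RHS = 161 is not a perfect cube.
  y = -2: RHS = -159 is not a perfect cube.
  y = 3: RHS = 541 is not a perfect cube.
  y = -3: RHS = -539 is not a perfect cube.
Continuing, at y = -7: RHS = -6859 = (-19)³ ⇒ x = -19 works.
Searching the remaining y in |y| ≤ 40 finds no further solutions.
Collected solutions: (1, 0), (-19, -7).

Solutions (with |y| ≤ 40): (1, 0), (-19, -7).


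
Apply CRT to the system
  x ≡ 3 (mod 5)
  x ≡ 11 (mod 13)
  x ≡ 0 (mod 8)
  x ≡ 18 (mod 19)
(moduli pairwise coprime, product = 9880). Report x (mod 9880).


Product of moduli M = 5 · 13 · 8 · 19 = 9880.
Merge one congruence at a time:
  Start: x ≡ 3 (mod 5).
  Combine with x ≡ 11 (mod 13); new modulus lcm = 65.
    Write x = 3 + 5·t and substitute into x ≡ 11 (mod 13): 5·t ≡ 11 − 3 = 8 (mod 13).
    The inverse of 5 mod 13 is 8 (since 5·8 = 40 = 3·13 + 1), so t ≡ 8·8 = 64 ≡ 12 (mod 13).
    Then x = 3 + 5·12 = 63, valid modulo lcm(5, 13) = 65: x ≡ 63 (mod 65).
  Combine with x ≡ 0 (mod 8); new modulus lcm = 520.
    Write x = 63 + 65·t and substitute into x ≡ 0 (mod 8): 65·t ≡ 0 − 63 = -63 (mod 8).
    Reduce coefficients mod 8: 1·t ≡ 1 (mod 8).
    So t ≡ 1 (mod 8).
    Then x = 63 + 65·1 = 128, valid modulo lcm(65, 8) = 520: x ≡ 128 (mod 520).
  Combine with x ≡ 18 (mod 19); new modulus lcm = 9880.
    Write x = 128 + 520·t and substitute into x ≡ 18 (mod 19): 520·t ≡ 18 − 128 = -110 (mod 19).
    Reduce coefficients mod 19: 7·t ≡ 4 (mod 19).
    The inverse of 7 mod 19 is 11 (since 7·11 = 77 = 4·19 + 1), so t ≡ 11·4 = 44 ≡ 6 (mod 19).
    Then x = 128 + 520·6 = 3248, valid modulo lcm(520, 19) = 9880: x ≡ 3248 (mod 9880).
Verify against each original: 3248 mod 5 = 3, 3248 mod 13 = 11, 3248 mod 8 = 0, 3248 mod 19 = 18.

x ≡ 3248 (mod 9880).


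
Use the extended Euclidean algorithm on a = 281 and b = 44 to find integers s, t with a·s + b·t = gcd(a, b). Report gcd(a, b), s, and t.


Euclidean algorithm on (281, 44) — divide until remainder is 0:
  281 = 6 · 44 + 17
  44 = 2 · 17 + 10
  17 = 1 · 10 + 7
  10 = 1 · 7 + 3
  7 = 2 · 3 + 1
  3 = 3 · 1 + 0
gcd(281, 44) = 1.
Track Bezout coefficients alongside the remainders: start with r₀ = 281 = a·1 + b·0 (s = 1, t = 0) and r₁ = 44 = a·0 + b·1 (s = 0, t = 1); each new remainder r_{k+1} = r_{k-1} − q_k·r_k inherits s_{k+1} = s_{k-1} − q_k·s_k, t_{k+1} = t_{k-1} − q_k·t_k, so r_k = a·s_k + b·t_k at every step:
  q = 6: r = 17, s = 1 − 6·0 = 1, t = 0 − 6·1 = -6  (check: 281·1 + 44·(-6) = 17)
  q = 2: r = 10, s = 0 − 2·1 = -2, t = 1 − 2·(-6) = 13  (check: 281·(-2) + 44·13 = 10)
  q = 1: r = 7, s = 1 − 1·(-2) = 3, t = -6 − 1·13 = -19  (check: 281·3 + 44·(-19) = 7)
  q = 1: r = 3, s = -2 − 1·3 = -5, t = 13 − 1·(-19) = 32  (check: 281·(-5) + 44·32 = 3)
  q = 2: r = 1, s = 3 − 2·(-5) = 13, t = -19 − 2·32 = -83  (check: 281·13 + 44·(-83) = 1)
The row with r = 1 (the gcd) gives the Bezout coefficients s = 13, t = -83.
Result: 281 · (13) + 44 · (-83) = 1.

gcd(281, 44) = 1; s = 13, t = -83 (check: 281·13 + 44·(-83) = 1).


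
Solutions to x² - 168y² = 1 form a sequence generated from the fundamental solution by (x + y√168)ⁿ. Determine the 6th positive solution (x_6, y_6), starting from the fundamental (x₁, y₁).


Step 1: Find the fundamental solution (x₁, y₁) of x² - 168y² = 1.
  Expand √168 as a continued fraction. a₀ = ⌊√168⌋ = 12; iterate m_{k+1} = d_k·a_k − m_k, d_{k+1} = (168 − m_{k+1}²)/d_k, a_{k+1} = ⌊(a₀ + m_{k+1})/d_{k+1}⌋ (starting m₀ = 0, d₀ = 1), with convergents p_k = a_k·p_{k-1} + p_{k-2}, q_k = a_k·q_{k-1} + q_{k-2} (p₋₁ = 1, q₋₁ = 0):
  k = 0: a₀ = 12; p₀/q₀ = 12/1; p₀² − 168·q₀² = 144 − 168 = -24.
  k = 1: m = 12, d = 24, a = ⌊(12 + 12)/24⌋ = 1; p/q = (1·12 + 1)/(1·1 + 0) = 13/1; p² − 168·q² = 169 − 168 = 1.
  The first convergent with p² − 168·q² = 1 gives the fundamental solution (x₁, y₁) = (13, 1).
Step 2: Apply the recurrence (x_{n+1}, y_{n+1}) = (x₁x_n + 168y₁y_n, x₁y_n + y₁x_n) repeatedly.
  From (x_1, y_1) = (13, 1): x_2 = 13·13 + 168·1·1 = 337; y_2 = 13·1 + 1·13 = 26.
  From (x_2, y_2) = (337, 26): x_3 = 13·337 + 168·1·26 = 8749; y_3 = 13·26 + 1·337 = 675.
  From (x_3, y_3) = (8749, 675): x_4 = 13·8749 + 168·1·675 = 227137; y_4 = 13·675 + 1·8749 = 17524.
  From (x_4, y_4) = (227137, 17524): x_5 = 13·227137 + 168·1·17524 = 5896813; y_5 = 13·17524 + 1·227137 = 454949.
  From (x_5, y_5) = (5896813, 454949): x_6 = 13·5896813 + 168·1·454949 = 153090001; y_6 = 13·454949 + 1·5896813 = 11811150.
Step 3: Verify x_6² - 168·y_6² = 23436548406180001 - 23436548406180000 = 1 (should be 1). ✓

(x_1, y_1) = (13, 1); (x_6, y_6) = (153090001, 11811150).


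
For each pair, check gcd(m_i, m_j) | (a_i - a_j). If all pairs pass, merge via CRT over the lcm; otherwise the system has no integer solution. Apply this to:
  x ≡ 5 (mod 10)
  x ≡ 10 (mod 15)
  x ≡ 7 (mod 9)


Moduli 10, 15, 9 are not pairwise coprime, so CRT works modulo lcm(m_i) when all pairwise compatibility conditions hold.
Pairwise compatibility: gcd(m_i, m_j) must divide a_i - a_j for every pair.
Merge one congruence at a time:
  Start: x ≡ 5 (mod 10).
  Combine with x ≡ 10 (mod 15): gcd(10, 15) = 5; 10 - 5 = 5, which IS divisible by 5, so compatible.
    Write x = 5 + 10·t and substitute into x ≡ 10 (mod 15): 10·t ≡ 10 − 5 = 5 (mod 15).
    Divide the congruence (and modulus) by g = 5: 2·t ≡ 1 (mod 3).
    The inverse of 2 mod 3 is 2 (since 2·2 = 4 = 1·3 + 1), so t ≡ 2·1 = 2 ≡ 2 (mod 3).
    Then x = 5 + 10·2 = 25, valid modulo lcm(10, 15) = 30: x ≡ 25 (mod 30).
  Combine with x ≡ 7 (mod 9): gcd(30, 9) = 3; 7 - 25 = -18, which IS divisible by 3, so compatible.
    Write x = 25 + 30·t and substitute into x ≡ 7 (mod 9): 30·t ≡ 7 − 25 = -18 (mod 9).
    Divide the congruence (and modulus) by g = 3: 10·t ≡ -6 (mod 3).
    Reduce coefficients mod 3: 1·t ≡ 0 (mod 3).
    So t ≡ 0 (mod 3).
    Then x = 25 + 30·0 = 25, valid modulo lcm(30, 9) = 90: x ≡ 25 (mod 90).
Verify: 25 mod 10 = 5, 25 mod 15 = 10, 25 mod 9 = 7.

x ≡ 25 (mod 90).


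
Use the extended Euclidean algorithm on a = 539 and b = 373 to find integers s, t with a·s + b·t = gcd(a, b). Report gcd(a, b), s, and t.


Euclidean algorithm on (539, 373) — divide until remainder is 0:
  539 = 1 · 373 + 166
  373 = 2 · 166 + 41
  166 = 4 · 41 + 2
  41 = 20 · 2 + 1
  2 = 2 · 1 + 0
gcd(539, 373) = 1.
Track Bezout coefficients alongside the remainders: start with r₀ = 539 = a·1 + b·0 (s = 1, t = 0) and r₁ = 373 = a·0 + b·1 (s = 0, t = 1); each new remainder r_{k+1} = r_{k-1} − q_k·r_k inherits s_{k+1} = s_{k-1} − q_k·s_k, t_{k+1} = t_{k-1} − q_k·t_k, so r_k = a·s_k + b·t_k at every step:
  q = 1: r = 166, s = 1 − 1·0 = 1, t = 0 − 1·1 = -1  (check: 539·1 + 373·(-1) = 166)
  q = 2: r = 41, s = 0 − 2·1 = -2, t = 1 − 2·(-1) = 3  (check: 539·(-2) + 373·3 = 41)
  q = 4: r = 2, s = 1 − 4·(-2) = 9, t = -1 − 4·3 = -13  (check: 539·9 + 373·(-13) = 2)
  q = 20: r = 1, s = -2 − 20·9 = -182, t = 3 − 20·(-13) = 263  (check: 539·(-182) + 373·263 = 1)
The row with r = 1 (the gcd) gives the Bezout coefficients s = -182, t = 263.
Result: 539 · (-182) + 373 · (263) = 1.

gcd(539, 373) = 1; s = -182, t = 263 (check: 539·(-182) + 373·263 = 1).


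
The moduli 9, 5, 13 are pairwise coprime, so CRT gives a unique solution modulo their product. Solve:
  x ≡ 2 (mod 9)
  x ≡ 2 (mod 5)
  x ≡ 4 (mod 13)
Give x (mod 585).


Moduli 9, 5, 13 are pairwise coprime; by CRT there is a unique solution modulo M = 9 · 5 · 13 = 585.
Solve pairwise, accumulating the modulus:
  Start with x ≡ 2 (mod 9).
  Combine with x ≡ 2 (mod 5): since gcd(9, 5) = 1, we get a unique residue mod 45.
    Write x = 2 + 9·t and substitute into x ≡ 2 (mod 5): 9·t ≡ 2 − 2 = 0 (mod 5).
    Reduce coefficients mod 5: 4·t ≡ 0 (mod 5).
    The inverse of 4 mod 5 is 4 (since 4·4 = 16 = 3·5 + 1), so t ≡ 4·0 = 0 ≡ 0 (mod 5).
    Then x = 2 + 9·0 = 2, valid modulo lcm(9, 5) = 45: x ≡ 2 (mod 45).
  Combine with x ≡ 4 (mod 13): since gcd(45, 13) = 1, we get a unique residue mod 585.
    Write x = 2 + 45·t and substitute into x ≡ 4 (mod 13): 45·t ≡ 4 − 2 = 2 (mod 13).
    Reduce coefficients mod 13: 6·t ≡ 2 (mod 13).
    The inverse of 6 mod 13 is 11 (since 6·11 = 66 = 5·13 + 1), so t ≡ 11·2 = 22 ≡ 9 (mod 13).
    Then x = 2 + 45·9 = 407, valid modulo lcm(45, 13) = 585: x ≡ 407 (mod 585).
Verify: 407 mod 9 = 2 ✓, 407 mod 5 = 2 ✓, 407 mod 13 = 4 ✓.

x ≡ 407 (mod 585).


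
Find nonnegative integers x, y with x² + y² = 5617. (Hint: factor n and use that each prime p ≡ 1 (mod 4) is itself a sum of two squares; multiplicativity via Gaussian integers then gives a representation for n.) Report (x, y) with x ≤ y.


Step 1: Factor n = 5617 = 41 · 137.
Step 2: Check the mod-4 condition on each prime factor: 41 ≡ 1 (mod 4), exponent 1; 137 ≡ 1 (mod 4), exponent 1.
All primes ≡ 3 (mod 4) appear to even exponent (or don't appear), so by the two-squares theorem n IS expressible as a sum of two squares.
Step 3: Build a representation. Here n = 41 · 137 is a product of primes ≡ 1 (mod 4). Each prime p ≡ 1 (mod 4) is itself a sum of two squares; find a² by testing p − a² for a perfect square:
  41: 41 − 1² = 40, 41 − 2² = 37, 41 − 3² = 32, 41 − 4² = 25 = 5² ⇒ 41 = 4² + 5².
  137: 137 − 1² = 136, 137 − 2² = 133, 137 − 3² = 128, 137 − 4² = 121 = 11² ⇒ 137 = 4² + 11².
  Combine using the Brahmagupta–Fibonacci identity (a² + b²)(c² + d²) = (ac − bd)² + (ad + bc)² = (ac + bd)² + (ad − bc)²:
  41 · 137 = 5617: from (4² + 5²)(4² + 11²), take (4·4 − 5·11, 4·11 + 5·4) = (16 − 55, 44 + 20) = (-39, 64); dropping signs (only squares matter) gives (39, 64); check 39² + 64² = 1521 + 4096 = 5617 ✓.
Step 4: Order so x ≤ y and verify: 39² + 64² = 1521 + 4096 = 5617 = n. ✓

n = 5617 = 39² + 64² (one valid representation with x ≤ y).


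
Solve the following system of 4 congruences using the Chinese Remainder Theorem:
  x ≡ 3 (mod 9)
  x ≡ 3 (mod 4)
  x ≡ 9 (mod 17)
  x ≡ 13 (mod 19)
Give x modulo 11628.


Product of moduli M = 9 · 4 · 17 · 19 = 11628.
Merge one congruence at a time:
  Start: x ≡ 3 (mod 9).
  Combine with x ≡ 3 (mod 4); new modulus lcm = 36.
    Write x = 3 + 9·t and substitute into x ≡ 3 (mod 4): 9·t ≡ 3 − 3 = 0 (mod 4).
    Reduce coefficients mod 4: 1·t ≡ 0 (mod 4).
    So t ≡ 0 (mod 4).
    Then x = 3 + 9·0 = 3, valid modulo lcm(9, 4) = 36: x ≡ 3 (mod 36).
  Combine with x ≡ 9 (mod 17); new modulus lcm = 612.
    Write x = 3 + 36·t and substitute into x ≡ 9 (mod 17): 36·t ≡ 9 − 3 = 6 (mod 17).
    Reduce coefficients mod 17: 2·t ≡ 6 (mod 17).
    The inverse of 2 mod 17 is 9 (since 2·9 = 18 = 1·17 + 1), so t ≡ 9·6 = 54 ≡ 3 (mod 17).
    Then x = 3 + 36·3 = 111, valid modulo lcm(36, 17) = 612: x ≡ 111 (mod 612).
  Combine with x ≡ 13 (mod 19); new modulus lcm = 11628.
    Write x = 111 + 612·t and substitute into x ≡ 13 (mod 19): 612·t ≡ 13 − 111 = -98 (mod 19).
    Reduce coefficients mod 19: 4·t ≡ 16 (mod 19).
    The inverse of 4 mod 19 is 5 (since 4·5 = 20 = 1·19 + 1), so t ≡ 5·16 = 80 ≡ 4 (mod 19).
    Then x = 111 + 612·4 = 2559, valid modulo lcm(612, 19) = 11628: x ≡ 2559 (mod 11628).
Verify against each original: 2559 mod 9 = 3, 2559 mod 4 = 3, 2559 mod 17 = 9, 2559 mod 19 = 13.

x ≡ 2559 (mod 11628).


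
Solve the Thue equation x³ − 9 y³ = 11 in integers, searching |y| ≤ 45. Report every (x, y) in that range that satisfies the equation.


The equation is x³ - 9y³ = 11. For fixed y, x³ = 9·y³ + 11, so a solution requires the RHS to be a perfect cube.
Strategy: iterate y from -45 to 45, compute RHS = 9·y³ + 11, and check whether it is a (positive or negative) perfect cube.
Check small values of y:
  y = 0: RHS = 11 is not a perfect cube.
  y = 1: RHS = 20 is not a perfect cube.
  y = -1: RHS = 2 is not a perfect cube.
  y = 2: RHS = 83 is not a perfect cube.
  y = -2: RHS = -61 is not a perfect cube.
  y = 3: RHS = 254 is not a perfect cube.
  y = -3: RHS = -232 is not a perfect cube.
Continuing the search up to |y| = 45 finds no solutions either.
No (x, y) in the scanned range satisfies the equation.

No integer solutions with |y| ≤ 45.


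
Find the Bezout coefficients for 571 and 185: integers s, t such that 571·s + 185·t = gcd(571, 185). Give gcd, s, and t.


Euclidean algorithm on (571, 185) — divide until remainder is 0:
  571 = 3 · 185 + 16
  185 = 11 · 16 + 9
  16 = 1 · 9 + 7
  9 = 1 · 7 + 2
  7 = 3 · 2 + 1
  2 = 2 · 1 + 0
gcd(571, 185) = 1.
Track Bezout coefficients alongside the remainders: start with r₀ = 571 = a·1 + b·0 (s = 1, t = 0) and r₁ = 185 = a·0 + b·1 (s = 0, t = 1); each new remainder r_{k+1} = r_{k-1} − q_k·r_k inherits s_{k+1} = s_{k-1} − q_k·s_k, t_{k+1} = t_{k-1} − q_k·t_k, so r_k = a·s_k + b·t_k at every step:
  q = 3: r = 16, s = 1 − 3·0 = 1, t = 0 − 3·1 = -3  (check: 571·1 + 185·(-3) = 16)
  q = 11: r = 9, s = 0 − 11·1 = -11, t = 1 − 11·(-3) = 34  (check: 571·(-11) + 185·34 = 9)
  q = 1: r = 7, s = 1 − 1·(-11) = 12, t = -3 − 1·34 = -37  (check: 571·12 + 185·(-37) = 7)
  q = 1: r = 2, s = -11 − 1·12 = -23, t = 34 − 1·(-37) = 71  (check: 571·(-23) + 185·71 = 2)
  q = 3: r = 1, s = 12 − 3·(-23) = 81, t = -37 − 3·71 = -250  (check: 571·81 + 185·(-250) = 1)
The row with r = 1 (the gcd) gives the Bezout coefficients s = 81, t = -250.
Result: 571 · (81) + 185 · (-250) = 1.

gcd(571, 185) = 1; s = 81, t = -250 (check: 571·81 + 185·(-250) = 1).


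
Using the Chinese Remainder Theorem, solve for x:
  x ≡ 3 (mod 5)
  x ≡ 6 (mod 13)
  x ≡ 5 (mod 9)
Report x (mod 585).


Moduli 5, 13, 9 are pairwise coprime; by CRT there is a unique solution modulo M = 5 · 13 · 9 = 585.
Solve pairwise, accumulating the modulus:
  Start with x ≡ 3 (mod 5).
  Combine with x ≡ 6 (mod 13): since gcd(5, 13) = 1, we get a unique residue mod 65.
    Write x = 3 + 5·t and substitute into x ≡ 6 (mod 13): 5·t ≡ 6 − 3 = 3 (mod 13).
    The inverse of 5 mod 13 is 8 (since 5·8 = 40 = 3·13 + 1), so t ≡ 8·3 = 24 ≡ 11 (mod 13).
    Then x = 3 + 5·11 = 58, valid modulo lcm(5, 13) = 65: x ≡ 58 (mod 65).
  Combine with x ≡ 5 (mod 9): since gcd(65, 9) = 1, we get a unique residue mod 585.
    Write x = 58 + 65·t and substitute into x ≡ 5 (mod 9): 65·t ≡ 5 − 58 = -53 (mod 9).
    Reduce coefficients mod 9: 2·t ≡ 1 (mod 9).
    The inverse of 2 mod 9 is 5 (since 2·5 = 10 = 1·9 + 1), so t ≡ 5·1 = 5 ≡ 5 (mod 9).
    Then x = 58 + 65·5 = 383, valid modulo lcm(65, 9) = 585: x ≡ 383 (mod 585).
Verify: 383 mod 5 = 3 ✓, 383 mod 13 = 6 ✓, 383 mod 9 = 5 ✓.

x ≡ 383 (mod 585).


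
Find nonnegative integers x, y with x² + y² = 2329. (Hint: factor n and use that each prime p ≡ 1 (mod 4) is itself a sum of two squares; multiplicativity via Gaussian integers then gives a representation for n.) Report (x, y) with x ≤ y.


Step 1: Factor n = 2329 = 17 · 137.
Step 2: Check the mod-4 condition on each prime factor: 17 ≡ 1 (mod 4), exponent 1; 137 ≡ 1 (mod 4), exponent 1.
All primes ≡ 3 (mod 4) appear to even exponent (or don't appear), so by the two-squares theorem n IS expressible as a sum of two squares.
Step 3: Build a representation. Here n = 17 · 137 is a product of primes ≡ 1 (mod 4). Each prime p ≡ 1 (mod 4) is itself a sum of two squares; find a² by testing p − a² for a perfect square:
  17: 17 − 1² = 16 = 4² ⇒ 17 = 1² + 4².
  137: 137 − 1² = 136, 137 − 2² = 133, 137 − 3² = 128, 137 − 4² = 121 = 11² ⇒ 137 = 4² + 11².
  Combine using the Brahmagupta–Fibonacci identity (a² + b²)(c² + d²) = (ac − bd)² + (ad + bc)² = (ac + bd)² + (ad − bc)²:
  17 · 137 = 2329: from (1² + 4²)(4² + 11²), take (1·4 − 4·11, 1·11 + 4·4) = (4 − 44, 11 + 16) = (-40, 27); dropping signs (only squares matter) gives (40, 27); check 40² + 27² = 1600 + 729 = 2329 ✓.
Step 4: Order so x ≤ y and verify: 27² + 40² = 729 + 1600 = 2329 = n. ✓

n = 2329 = 27² + 40² (one valid representation with x ≤ y).


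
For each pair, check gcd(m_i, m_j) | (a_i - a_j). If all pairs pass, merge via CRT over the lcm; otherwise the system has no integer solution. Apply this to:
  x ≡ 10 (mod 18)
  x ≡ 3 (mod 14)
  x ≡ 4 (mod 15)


Moduli 18, 14, 15 are not pairwise coprime, so CRT works modulo lcm(m_i) when all pairwise compatibility conditions hold.
Pairwise compatibility: gcd(m_i, m_j) must divide a_i - a_j for every pair.
Merge one congruence at a time:
  Start: x ≡ 10 (mod 18).
  Combine with x ≡ 3 (mod 14): gcd(18, 14) = 2, and 3 - 10 = -7 is NOT divisible by 2.
    ⇒ system is inconsistent (no integer solution).

No solution (the system is inconsistent).


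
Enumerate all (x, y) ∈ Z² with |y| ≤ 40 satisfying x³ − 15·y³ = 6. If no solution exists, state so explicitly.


The equation is x³ - 15y³ = 6. For fixed y, x³ = 15·y³ + 6, so a solution requires the RHS to be a perfect cube.
Strategy: iterate y from -40 to 40, compute RHS = 15·y³ + 6, and check whether it is a (positive or negative) perfect cube.
Check small values of y:
  y = 0: RHS = 6 is not a perfect cube.
  y = 1: RHS = 21 is not a perfect cube.
  y = -1: RHS = -9 is not a perfect cube.
  y = 2: RHS = 126 is not a perfect cube.
  y = -2: RHS = -114 is not a perfect cube.
  y = 3: RHS = 411 is not a perfect cube.
  y = -3: RHS = -399 is not a perfect cube.
Continuing the search up to |y| = 40 finds no solutions either.
No (x, y) in the scanned range satisfies the equation.

No integer solutions with |y| ≤ 40.


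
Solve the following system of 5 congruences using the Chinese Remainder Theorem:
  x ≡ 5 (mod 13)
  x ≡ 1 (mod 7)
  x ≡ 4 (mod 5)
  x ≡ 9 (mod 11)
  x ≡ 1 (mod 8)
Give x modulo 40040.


Product of moduli M = 13 · 7 · 5 · 11 · 8 = 40040.
Merge one congruence at a time:
  Start: x ≡ 5 (mod 13).
  Combine with x ≡ 1 (mod 7); new modulus lcm = 91.
    Write x = 5 + 13·t and substitute into x ≡ 1 (mod 7): 13·t ≡ 1 − 5 = -4 (mod 7).
    Reduce coefficients mod 7: 6·t ≡ 3 (mod 7).
    The inverse of 6 mod 7 is 6 (since 6·6 = 36 = 5·7 + 1), so t ≡ 6·3 = 18 ≡ 4 (mod 7).
    Then x = 5 + 13·4 = 57, valid modulo lcm(13, 7) = 91: x ≡ 57 (mod 91).
  Combine with x ≡ 4 (mod 5); new modulus lcm = 455.
    Write x = 57 + 91·t and substitute into x ≡ 4 (mod 5): 91·t ≡ 4 − 57 = -53 (mod 5).
    Reduce coefficients mod 5: 1·t ≡ 2 (mod 5).
    So t ≡ 2 (mod 5).
    Then x = 57 + 91·2 = 239, valid modulo lcm(91, 5) = 455: x ≡ 239 (mod 455).
  Combine with x ≡ 9 (mod 11); new modulus lcm = 5005.
    Write x = 239 + 455·t and substitute into x ≡ 9 (mod 11): 455·t ≡ 9 − 239 = -230 (mod 11).
    Reduce coefficients mod 11: 4·t ≡ 1 (mod 11).
    The inverse of 4 mod 11 is 3 (since 4·3 = 12 = 1·11 + 1), so t ≡ 3·1 = 3 ≡ 3 (mod 11).
    Then x = 239 + 455·3 = 1604, valid modulo lcm(455, 11) = 5005: x ≡ 1604 (mod 5005).
  Combine with x ≡ 1 (mod 8); new modulus lcm = 40040.
    Write x = 1604 + 5005·t and substitute into x ≡ 1 (mod 8): 5005·t ≡ 1 − 1604 = -1603 (mod 8).
    Reduce coefficients mod 8: 5·t ≡ 5 (mod 8).
    The inverse of 5 mod 8 is 5 (since 5·5 = 25 = 3·8 + 1), so t ≡ 5·5 = 25 ≡ 1 (mod 8).
    Then x = 1604 + 5005·1 = 6609, valid modulo lcm(5005, 8) = 40040: x ≡ 6609 (mod 40040).
Verify against each original: 6609 mod 13 = 5, 6609 mod 7 = 1, 6609 mod 5 = 4, 6609 mod 11 = 9, 6609 mod 8 = 1.

x ≡ 6609 (mod 40040).


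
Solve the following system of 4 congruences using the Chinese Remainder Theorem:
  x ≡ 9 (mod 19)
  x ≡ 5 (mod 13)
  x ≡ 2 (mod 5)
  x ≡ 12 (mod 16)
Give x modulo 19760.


Product of moduli M = 19 · 13 · 5 · 16 = 19760.
Merge one congruence at a time:
  Start: x ≡ 9 (mod 19).
  Combine with x ≡ 5 (mod 13); new modulus lcm = 247.
    Write x = 9 + 19·t and substitute into x ≡ 5 (mod 13): 19·t ≡ 5 − 9 = -4 (mod 13).
    Reduce coefficients mod 13: 6·t ≡ 9 (mod 13).
    The inverse of 6 mod 13 is 11 (since 6·11 = 66 = 5·13 + 1), so t ≡ 11·9 = 99 ≡ 8 (mod 13).
    Then x = 9 + 19·8 = 161, valid modulo lcm(19, 13) = 247: x ≡ 161 (mod 247).
  Combine with x ≡ 2 (mod 5); new modulus lcm = 1235.
    Write x = 161 + 247·t and substitute into x ≡ 2 (mod 5): 247·t ≡ 2 − 161 = -159 (mod 5).
    Reduce coefficients mod 5: 2·t ≡ 1 (mod 5).
    The inverse of 2 mod 5 is 3 (since 2·3 = 6 = 1·5 + 1), so t ≡ 3·1 = 3 ≡ 3 (mod 5).
    Then x = 161 + 247·3 = 902, valid modulo lcm(247, 5) = 1235: x ≡ 902 (mod 1235).
  Combine with x ≡ 12 (mod 16); new modulus lcm = 19760.
    Write x = 902 + 1235·t and substitute into x ≡ 12 (mod 16): 1235·t ≡ 12 − 902 = -890 (mod 16).
    Reduce coefficients mod 16: 3·t ≡ 6 (mod 16).
    The inverse of 3 mod 16 is 11 (since 3·11 = 33 = 2·16 + 1), so t ≡ 11·6 = 66 ≡ 2 (mod 16).
    Then x = 902 + 1235·2 = 3372, valid modulo lcm(1235, 16) = 19760: x ≡ 3372 (mod 19760).
Verify against each original: 3372 mod 19 = 9, 3372 mod 13 = 5, 3372 mod 5 = 2, 3372 mod 16 = 12.

x ≡ 3372 (mod 19760).


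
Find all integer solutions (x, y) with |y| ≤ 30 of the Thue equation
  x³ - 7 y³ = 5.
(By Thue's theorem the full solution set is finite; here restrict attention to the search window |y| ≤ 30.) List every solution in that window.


The equation is x³ - 7y³ = 5. For fixed y, x³ = 7·y³ + 5, so a solution requires the RHS to be a perfect cube.
Strategy: iterate y from -30 to 30, compute RHS = 7·y³ + 5, and check whether it is a (positive or negative) perfect cube.
Check small values of y:
  y = 0: RHS = 5 is not a perfect cube.
  y = 1: RHS = 12 is not a perfect cube.
  y = -1: RHS = -2 is not a perfect cube.
  y = 2: RHS = 61 is not a perfect cube.
  y = -2: RHS = -51 is not a perfect cube.
  y = 3: RHS = 194 is not a perfect cube.
  y = -3: RHS = -184 is not a perfect cube.
Continuing the search up to |y| = 30 finds no solutions either.
No (x, y) in the scanned range satisfies the equation.

No integer solutions with |y| ≤ 30.


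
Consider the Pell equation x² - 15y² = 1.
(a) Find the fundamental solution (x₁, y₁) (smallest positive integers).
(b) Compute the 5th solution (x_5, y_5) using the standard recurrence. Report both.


Step 1: Find the fundamental solution (x₁, y₁) of x² - 15y² = 1.
  Expand √15 as a continued fraction. a₀ = ⌊√15⌋ = 3; iterate m_{k+1} = d_k·a_k − m_k, d_{k+1} = (15 − m_{k+1}²)/d_k, a_{k+1} = ⌊(a₀ + m_{k+1})/d_{k+1}⌋ (starting m₀ = 0, d₀ = 1), with convergents p_k = a_k·p_{k-1} + p_{k-2}, q_k = a_k·q_{k-1} + q_{k-2} (p₋₁ = 1, q₋₁ = 0):
  k = 0: a₀ = 3; p₀/q₀ = 3/1; p₀² − 15·q₀² = 9 − 15 = -6.
  k = 1: m = 3, d = 6, a = ⌊(3 + 3)/6⌋ = 1; p/q = (1·3 + 1)/(1·1 + 0) = 4/1; p² − 15·q² = 16 − 15 = 1.
  The first convergent with p² − 15·q² = 1 gives the fundamental solution (x₁, y₁) = (4, 1).
Step 2: Apply the recurrence (x_{n+1}, y_{n+1}) = (x₁x_n + 15y₁y_n, x₁y_n + y₁x_n) repeatedly.
  From (x_1, y_1) = (4, 1): x_2 = 4·4 + 15·1·1 = 31; y_2 = 4·1 + 1·4 = 8.
  From (x_2, y_2) = (31, 8): x_3 = 4·31 + 15·1·8 = 244; y_3 = 4·8 + 1·31 = 63.
  From (x_3, y_3) = (244, 63): x_4 = 4·244 + 15·1·63 = 1921; y_4 = 4·63 + 1·244 = 496.
  From (x_4, y_4) = (1921, 496): x_5 = 4·1921 + 15·1·496 = 15124; y_5 = 4·496 + 1·1921 = 3905.
Step 3: Verify x_5² - 15·y_5² = 228735376 - 228735375 = 1 (should be 1). ✓

(x_1, y_1) = (4, 1); (x_5, y_5) = (15124, 3905).
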